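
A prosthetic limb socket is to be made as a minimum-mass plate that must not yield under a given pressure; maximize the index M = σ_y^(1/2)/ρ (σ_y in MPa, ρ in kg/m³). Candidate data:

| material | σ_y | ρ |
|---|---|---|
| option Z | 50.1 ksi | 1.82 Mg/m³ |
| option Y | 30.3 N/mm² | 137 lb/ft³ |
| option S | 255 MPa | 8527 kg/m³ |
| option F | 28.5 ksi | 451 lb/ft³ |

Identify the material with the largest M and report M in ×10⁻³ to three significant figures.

After converting to SI:
  option Z: σ_y = 345.4 MPa, ρ = 1820 kg/m³
  option Y: σ_y = 30.30 MPa, ρ = 2195 kg/m³
  option S: σ_y = 255.0 MPa, ρ = 8527 kg/m³
  option F: σ_y = 196.5 MPa, ρ = 7224 kg/m³
  option Z: M = 10.2×10⁻³
  option Y: M = 2.51×10⁻³
  option F: M = 1.94×10⁻³
  option S: M = 1.87×10⁻³
The maximum is for option Z.

option Z, M = 10.2×10⁻³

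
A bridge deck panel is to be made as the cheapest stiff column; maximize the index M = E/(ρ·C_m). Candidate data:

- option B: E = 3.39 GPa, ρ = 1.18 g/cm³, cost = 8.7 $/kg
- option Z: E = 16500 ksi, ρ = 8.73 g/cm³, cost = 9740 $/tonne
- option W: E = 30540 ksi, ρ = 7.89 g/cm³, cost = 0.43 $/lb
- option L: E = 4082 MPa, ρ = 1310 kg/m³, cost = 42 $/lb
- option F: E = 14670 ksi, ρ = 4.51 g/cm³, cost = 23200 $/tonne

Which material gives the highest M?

After converting to SI:
  option B: E = 3.390 GPa, ρ = 1180 kg/m³, cost = 8.700 $/kg
  option Z: E = 113.8 GPa, ρ = 8730 kg/m³, cost = 9.740 $/kg
  option W: E = 210.6 GPa, ρ = 7890 kg/m³, cost = 0.9480 $/kg
  option L: E = 4.082 GPa, ρ = 1310 kg/m³, cost = 92.59 $/kg
  option F: E = 101.1 GPa, ρ = 4510 kg/m³, cost = 23.20 $/kg
  option W: M = 28.2 MN·m per $
  option Z: M = 1.34 MN·m per $
  option F: M = 0.967 MN·m per $
  option B: M = 0.330 MN·m per $
  option L: M = 0.0337 MN·m per $
The maximum is for option W.

option W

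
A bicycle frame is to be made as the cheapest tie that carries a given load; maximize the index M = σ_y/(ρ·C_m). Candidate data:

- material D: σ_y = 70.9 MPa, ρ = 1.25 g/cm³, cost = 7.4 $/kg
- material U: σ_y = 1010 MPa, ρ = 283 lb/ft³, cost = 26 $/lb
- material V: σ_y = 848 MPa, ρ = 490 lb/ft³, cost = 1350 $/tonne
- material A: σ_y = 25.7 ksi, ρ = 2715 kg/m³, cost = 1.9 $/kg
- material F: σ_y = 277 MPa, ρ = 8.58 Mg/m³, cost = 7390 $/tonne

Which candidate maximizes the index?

Putting every candidate on a common basis:
  material D: σ_y = 70.90 MPa, ρ = 1250 kg/m³, cost = 7.400 $/kg
  material U: σ_y = 1010 MPa, ρ = 4533 kg/m³, cost = 57.32 $/kg
  material V: σ_y = 848.0 MPa, ρ = 7849 kg/m³, cost = 1.350 $/kg
  material A: σ_y = 177.2 MPa, ρ = 2715 kg/m³, cost = 1.900 $/kg
  material F: σ_y = 277.0 MPa, ρ = 8580 kg/m³, cost = 7.390 $/kg
  material V: M = 80.0 kN·m per $
  material A: M = 34.4 kN·m per $
  material D: M = 7.66 kN·m per $
  material F: M = 4.37 kN·m per $
  material U: M = 3.89 kN·m per $
The maximum is for material V.

material V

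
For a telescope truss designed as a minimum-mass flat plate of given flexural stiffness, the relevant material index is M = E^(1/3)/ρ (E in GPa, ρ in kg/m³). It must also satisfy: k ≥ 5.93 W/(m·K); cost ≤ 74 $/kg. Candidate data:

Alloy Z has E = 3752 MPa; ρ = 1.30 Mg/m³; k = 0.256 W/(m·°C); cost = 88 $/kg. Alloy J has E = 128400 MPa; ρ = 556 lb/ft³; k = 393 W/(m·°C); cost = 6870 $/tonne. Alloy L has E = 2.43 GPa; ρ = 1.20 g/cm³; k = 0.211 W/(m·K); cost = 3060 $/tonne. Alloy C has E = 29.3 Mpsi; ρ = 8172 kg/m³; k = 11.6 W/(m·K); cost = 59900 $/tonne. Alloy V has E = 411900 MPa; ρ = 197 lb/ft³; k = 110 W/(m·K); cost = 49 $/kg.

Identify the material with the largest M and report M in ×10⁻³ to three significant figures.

alloy V, M = 2.36×10⁻³

Screen on constraints: k ≥ 5.93 W/(m·K); cost ≤ 74 $/kg. Survivors: alloy J, alloy C, alloy V.
Convert each candidate to consistent units, then evaluate M:
  alloy J: E = 128.4 GPa, ρ = 8906 kg/m³
  alloy C: E = 202.0 GPa, ρ = 8172 kg/m³
  alloy V: E = 411.9 GPa, ρ = 3156 kg/m³
  alloy V: M = 2.36×10⁻³
  alloy C: M = 0.718×10⁻³
  alloy J: M = 0.566×10⁻³
Highest index: alloy V.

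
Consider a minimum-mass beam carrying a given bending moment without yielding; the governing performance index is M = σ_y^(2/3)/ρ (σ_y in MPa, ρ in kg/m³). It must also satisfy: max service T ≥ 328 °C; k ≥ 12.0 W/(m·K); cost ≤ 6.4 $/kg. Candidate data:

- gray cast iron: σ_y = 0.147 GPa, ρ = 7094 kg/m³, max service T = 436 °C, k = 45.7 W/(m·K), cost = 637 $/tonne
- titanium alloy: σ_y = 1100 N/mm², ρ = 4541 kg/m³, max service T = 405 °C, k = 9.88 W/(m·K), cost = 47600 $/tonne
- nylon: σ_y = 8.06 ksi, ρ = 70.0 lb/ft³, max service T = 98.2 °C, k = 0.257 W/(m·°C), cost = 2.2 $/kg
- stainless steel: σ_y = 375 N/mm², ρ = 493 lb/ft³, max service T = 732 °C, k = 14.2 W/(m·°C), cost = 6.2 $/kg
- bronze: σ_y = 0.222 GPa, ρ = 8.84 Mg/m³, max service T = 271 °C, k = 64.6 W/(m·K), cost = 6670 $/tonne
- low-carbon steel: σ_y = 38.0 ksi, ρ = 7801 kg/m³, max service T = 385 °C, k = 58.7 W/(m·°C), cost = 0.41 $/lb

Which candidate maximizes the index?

stainless steel

Screen on constraints: max service T ≥ 328 °C; k ≥ 12.0 W/(m·K); cost ≤ 6.4 $/kg. Survivors: gray cast iron, stainless steel, low-carbon steel.
Normalizing units and computing the index:
  gray cast iron: σ_y = 147.0 MPa, ρ = 7094 kg/m³
  stainless steel: σ_y = 375.0 MPa, ρ = 7897 kg/m³
  low-carbon steel: σ_y = 262.0 MPa, ρ = 7801 kg/m³
  stainless steel: M = 6.58×10⁻³
  low-carbon steel: M = 5.25×10⁻³
  gray cast iron: M = 3.93×10⁻³
Highest index: stainless steel.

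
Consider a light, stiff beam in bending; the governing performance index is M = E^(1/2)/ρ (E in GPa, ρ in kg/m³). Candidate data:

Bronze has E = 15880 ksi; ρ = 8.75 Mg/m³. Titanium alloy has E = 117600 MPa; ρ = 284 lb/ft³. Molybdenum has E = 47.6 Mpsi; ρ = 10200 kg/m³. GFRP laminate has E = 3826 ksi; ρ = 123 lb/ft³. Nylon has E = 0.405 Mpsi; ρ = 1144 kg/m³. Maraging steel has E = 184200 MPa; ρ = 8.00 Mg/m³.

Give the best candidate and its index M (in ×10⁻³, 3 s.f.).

Convert each candidate to consistent units, then evaluate M:
  bronze: E = 109.5 GPa, ρ = 8750 kg/m³
  titanium alloy: E = 117.6 GPa, ρ = 4549 kg/m³
  molybdenum: E = 328.2 GPa, ρ = 10200 kg/m³
  GFRP laminate: E = 26.38 GPa, ρ = 1970 kg/m³
  nylon: E = 2.792 GPa, ρ = 1144 kg/m³
  maraging steel: E = 184.2 GPa, ρ = 8000 kg/m³
  GFRP laminate: M = 2.61×10⁻³
  titanium alloy: M = 2.38×10⁻³
  molybdenum: M = 1.78×10⁻³
  maraging steel: M = 1.70×10⁻³
  nylon: M = 1.46×10⁻³
  bronze: M = 1.20×10⁻³
GFRP laminate ranks first.

GFRP laminate, M = 2.61×10⁻³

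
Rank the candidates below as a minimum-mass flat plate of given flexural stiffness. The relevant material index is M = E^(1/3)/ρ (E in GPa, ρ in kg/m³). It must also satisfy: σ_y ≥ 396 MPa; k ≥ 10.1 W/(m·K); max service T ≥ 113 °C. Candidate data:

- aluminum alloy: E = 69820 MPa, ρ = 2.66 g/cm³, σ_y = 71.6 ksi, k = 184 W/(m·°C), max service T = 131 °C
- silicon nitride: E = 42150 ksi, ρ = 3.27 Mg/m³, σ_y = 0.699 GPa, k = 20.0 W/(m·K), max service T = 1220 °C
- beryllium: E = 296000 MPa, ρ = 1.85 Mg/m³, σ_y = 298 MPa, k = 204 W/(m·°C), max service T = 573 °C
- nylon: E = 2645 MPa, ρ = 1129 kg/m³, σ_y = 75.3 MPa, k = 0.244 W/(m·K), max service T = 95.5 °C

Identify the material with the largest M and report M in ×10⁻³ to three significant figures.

silicon nitride, M = 2.03×10⁻³

Screen on constraints: σ_y ≥ 396 MPa; k ≥ 10.1 W/(m·K); max service T ≥ 113 °C. Survivors: aluminum alloy, silicon nitride.
In SI units:
  aluminum alloy: E = 69.82 GPa, ρ = 2660 kg/m³
  silicon nitride: E = 290.6 GPa, ρ = 3270 kg/m³
  silicon nitride: M = 2.03×10⁻³
  aluminum alloy: M = 1.55×10⁻³
The maximum is for silicon nitride.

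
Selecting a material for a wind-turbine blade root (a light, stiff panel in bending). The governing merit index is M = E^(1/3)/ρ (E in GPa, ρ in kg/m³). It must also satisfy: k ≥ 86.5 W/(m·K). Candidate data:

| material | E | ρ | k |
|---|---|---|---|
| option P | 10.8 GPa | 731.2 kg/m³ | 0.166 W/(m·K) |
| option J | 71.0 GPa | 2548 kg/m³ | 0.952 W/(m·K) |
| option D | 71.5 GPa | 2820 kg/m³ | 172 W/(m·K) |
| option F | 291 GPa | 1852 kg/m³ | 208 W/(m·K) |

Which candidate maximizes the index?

option F

Screen on constraints: k ≥ 86.5 W/(m·K). Survivors: option D, option F.
Evaluate M for each candidate:
  option F: M = 3.58×10⁻³
  option D: M = 1.47×10⁻³
Option F has the largest M.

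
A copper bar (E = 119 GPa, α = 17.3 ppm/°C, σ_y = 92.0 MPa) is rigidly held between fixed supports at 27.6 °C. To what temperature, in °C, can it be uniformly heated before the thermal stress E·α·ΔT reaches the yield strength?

E·α·ΔT = 92.00 MPa ⇒ ΔT = 92.00 / (119.0×10³ × 17.3×10⁻⁶) = 44.69 K.
T = 27.6 + 44.69 = 72.29 °C.

72.3 °C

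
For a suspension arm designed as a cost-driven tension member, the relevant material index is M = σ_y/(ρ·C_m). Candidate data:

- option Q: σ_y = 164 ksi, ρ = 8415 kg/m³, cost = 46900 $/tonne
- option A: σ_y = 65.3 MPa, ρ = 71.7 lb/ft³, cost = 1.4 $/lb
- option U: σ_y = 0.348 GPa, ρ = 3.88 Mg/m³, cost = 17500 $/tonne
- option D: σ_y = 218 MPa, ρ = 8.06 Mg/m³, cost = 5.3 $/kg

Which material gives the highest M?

Putting every candidate on a common basis:
  option Q: σ_y = 1131 MPa, ρ = 8415 kg/m³, cost = 46.90 $/kg
  option A: σ_y = 65.30 MPa, ρ = 1149 kg/m³, cost = 3.086 $/kg
  option U: σ_y = 348.0 MPa, ρ = 3880 kg/m³, cost = 17.50 $/kg
  option D: σ_y = 218.0 MPa, ρ = 8060 kg/m³, cost = 5.300 $/kg
  option A: M = 18.4 kN·m per $
  option U: M = 5.13 kN·m per $
  option D: M = 5.10 kN·m per $
  option Q: M = 2.87 kN·m per $
Option A has the largest M.

option A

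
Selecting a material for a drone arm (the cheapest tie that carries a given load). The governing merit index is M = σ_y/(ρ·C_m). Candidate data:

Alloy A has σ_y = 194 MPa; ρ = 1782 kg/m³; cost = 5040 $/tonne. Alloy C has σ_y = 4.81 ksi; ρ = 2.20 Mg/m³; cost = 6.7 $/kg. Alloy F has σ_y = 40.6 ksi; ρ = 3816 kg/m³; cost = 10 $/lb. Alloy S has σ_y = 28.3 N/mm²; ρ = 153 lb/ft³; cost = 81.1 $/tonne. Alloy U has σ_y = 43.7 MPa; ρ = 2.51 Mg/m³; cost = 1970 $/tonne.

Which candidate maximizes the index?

In SI units:
  alloy A: σ_y = 194.0 MPa, ρ = 1782 kg/m³, cost = 5.040 $/kg
  alloy C: σ_y = 33.16 MPa, ρ = 2200 kg/m³, cost = 6.700 $/kg
  alloy F: σ_y = 279.9 MPa, ρ = 3816 kg/m³, cost = 22.05 $/kg
  alloy S: σ_y = 28.30 MPa, ρ = 2451 kg/m³, cost = 0.08110 $/kg
  alloy U: σ_y = 43.70 MPa, ρ = 2510 kg/m³, cost = 1.970 $/kg
  alloy S: M = 142 kN·m per $
  alloy A: M = 21.6 kN·m per $
  alloy U: M = 8.84 kN·m per $
  alloy F: M = 3.33 kN·m per $
  alloy C: M = 2.25 kN·m per $
Alloy S ranks first.

alloy S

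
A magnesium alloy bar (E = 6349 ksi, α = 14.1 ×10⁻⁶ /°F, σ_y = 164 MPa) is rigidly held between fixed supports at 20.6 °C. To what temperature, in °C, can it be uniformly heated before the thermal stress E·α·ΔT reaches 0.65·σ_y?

117 °C

E = 6349 ksi = 43.77 GPa.
α = 14.1×10⁻⁶/°F × 9/5 = 25.4×10⁻⁶/K.
E·α·ΔT = 106.6 MPa ⇒ ΔT = 106.6 / (43.77×10³ × 25.4×10⁻⁶) = 95.95 K.
T = 20.6 + 95.95 = 116.5 °C.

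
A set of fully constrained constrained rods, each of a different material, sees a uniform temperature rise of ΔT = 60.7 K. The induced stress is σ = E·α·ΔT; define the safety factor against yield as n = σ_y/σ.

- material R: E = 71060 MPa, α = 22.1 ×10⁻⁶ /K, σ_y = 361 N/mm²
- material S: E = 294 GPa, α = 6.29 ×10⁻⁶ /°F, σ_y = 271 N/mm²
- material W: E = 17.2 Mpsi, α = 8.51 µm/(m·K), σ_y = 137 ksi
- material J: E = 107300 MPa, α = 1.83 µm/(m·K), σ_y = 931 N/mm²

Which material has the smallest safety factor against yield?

material S

Per material, after unit conversion:
  material R: E = 71.06, α = 22.1, σ_y = 361.0 → σ = 95.3 MPa, n = 3.79
  material S: E = 294.0, α = 11.3, σ_y = 271.0 → σ = 202 MPa, n = 1.34
  material W: E = 118.6, α = 8.51, σ_y = 944.6 → σ = 61.3 MPa, n = 15.4
  material J: E = 107.3, α = 1.83, σ_y = 931.0 → σ = 11.9 MPa, n = 78.1
Material S has the lowest safety factor, n = 1.34.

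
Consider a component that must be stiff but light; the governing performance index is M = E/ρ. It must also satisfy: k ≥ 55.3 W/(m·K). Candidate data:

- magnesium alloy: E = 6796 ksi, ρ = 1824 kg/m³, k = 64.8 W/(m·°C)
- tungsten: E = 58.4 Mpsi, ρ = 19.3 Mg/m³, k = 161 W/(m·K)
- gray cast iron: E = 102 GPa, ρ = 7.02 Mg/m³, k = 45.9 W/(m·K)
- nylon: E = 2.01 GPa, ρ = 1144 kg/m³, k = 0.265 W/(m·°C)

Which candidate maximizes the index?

Screen on constraints: k ≥ 55.3 W/(m·K). Survivors: magnesium alloy, tungsten.
Convert each candidate to consistent units, then evaluate M:
  magnesium alloy: E = 46.86 GPa, ρ = 1824 kg/m³
  tungsten: E = 402.7 GPa, ρ = 19300 kg/m³
  magnesium alloy: M = 25.7 MN·m/kg
  tungsten: M = 20.9 MN·m/kg
Magnesium alloy ranks first.

magnesium alloy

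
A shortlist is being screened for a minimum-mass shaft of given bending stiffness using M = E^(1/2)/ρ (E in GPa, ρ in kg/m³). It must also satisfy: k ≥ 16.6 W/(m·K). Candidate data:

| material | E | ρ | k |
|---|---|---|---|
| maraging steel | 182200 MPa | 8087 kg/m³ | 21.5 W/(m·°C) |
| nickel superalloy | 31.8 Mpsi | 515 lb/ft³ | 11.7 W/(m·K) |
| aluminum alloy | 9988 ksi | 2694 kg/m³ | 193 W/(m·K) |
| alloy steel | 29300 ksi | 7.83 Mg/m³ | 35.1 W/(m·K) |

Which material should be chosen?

aluminum alloy

Screen on constraints: k ≥ 16.6 W/(m·K). Survivors: maraging steel, aluminum alloy, alloy steel.
After converting to SI:
  maraging steel: E = 182.2 GPa, ρ = 8087 kg/m³
  aluminum alloy: E = 68.86 GPa, ρ = 2694 kg/m³
  alloy steel: E = 202.0 GPa, ρ = 7830 kg/m³
  aluminum alloy: M = 3.08×10⁻³
  alloy steel: M = 1.82×10⁻³
  maraging steel: M = 1.67×10⁻³
Highest index: aluminum alloy.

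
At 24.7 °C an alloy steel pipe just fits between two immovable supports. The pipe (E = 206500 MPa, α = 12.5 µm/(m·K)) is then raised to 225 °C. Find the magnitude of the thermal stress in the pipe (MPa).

517 MPa

E = 206500 MPa = 206.5 GPa.
ΔT = 200.3 K. Constrained thermal stress σ = E·α·ΔT = 206.5×10³ MPa × 12.5×10⁻⁶ × 200.3 = 517 MPa (compressive).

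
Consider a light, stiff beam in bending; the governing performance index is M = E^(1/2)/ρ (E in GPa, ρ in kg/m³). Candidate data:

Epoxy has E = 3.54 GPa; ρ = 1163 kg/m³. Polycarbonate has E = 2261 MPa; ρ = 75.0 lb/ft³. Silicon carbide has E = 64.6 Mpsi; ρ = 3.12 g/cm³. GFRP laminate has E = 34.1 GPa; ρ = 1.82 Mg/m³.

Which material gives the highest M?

silicon carbide

Convert each candidate to consistent units, then evaluate M:
  epoxy: E = 3.540 GPa, ρ = 1163 kg/m³
  polycarbonate: E = 2.261 GPa, ρ = 1201 kg/m³
  silicon carbide: E = 445.4 GPa, ρ = 3120 kg/m³
  GFRP laminate: E = 34.10 GPa, ρ = 1820 kg/m³
  silicon carbide: M = 6.76×10⁻³
  GFRP laminate: M = 3.21×10⁻³
  epoxy: M = 1.62×10⁻³
  polycarbonate: M = 1.25×10⁻³
Silicon carbide ranks first.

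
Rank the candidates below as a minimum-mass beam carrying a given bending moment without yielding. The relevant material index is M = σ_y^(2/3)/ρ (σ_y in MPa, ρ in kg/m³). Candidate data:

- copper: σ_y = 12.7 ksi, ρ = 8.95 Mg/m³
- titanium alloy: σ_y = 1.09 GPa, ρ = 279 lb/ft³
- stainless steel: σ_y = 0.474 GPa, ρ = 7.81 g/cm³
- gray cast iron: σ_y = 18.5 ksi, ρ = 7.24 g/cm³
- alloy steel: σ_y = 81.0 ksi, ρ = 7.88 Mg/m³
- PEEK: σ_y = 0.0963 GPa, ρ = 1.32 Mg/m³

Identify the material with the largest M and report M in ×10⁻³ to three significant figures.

In SI units:
  copper: σ_y = 87.56 MPa, ρ = 8950 kg/m³
  titanium alloy: σ_y = 1090 MPa, ρ = 4469 kg/m³
  stainless steel: σ_y = 474.0 MPa, ρ = 7810 kg/m³
  gray cast iron: σ_y = 127.6 MPa, ρ = 7240 kg/m³
  alloy steel: σ_y = 558.5 MPa, ρ = 7880 kg/m³
  PEEK: σ_y = 96.30 MPa, ρ = 1320 kg/m³
  titanium alloy: M = 23.7×10⁻³
  PEEK: M = 15.9×10⁻³
  alloy steel: M = 8.61×10⁻³
  stainless steel: M = 7.78×10⁻³
  gray cast iron: M = 3.50×10⁻³
  copper: M = 2.20×10⁻³
Titanium alloy has the largest M.

titanium alloy, M = 23.7×10⁻³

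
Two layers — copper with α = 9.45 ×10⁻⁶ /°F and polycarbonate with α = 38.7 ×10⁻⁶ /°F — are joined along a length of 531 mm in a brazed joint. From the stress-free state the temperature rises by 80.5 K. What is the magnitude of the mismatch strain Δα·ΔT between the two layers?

copper: α = 9.45×10⁻⁶/°F × 9/5 = 17.0×10⁻⁶/K.
polycarbonate: α = 38.7×10⁻⁶/°F × 9/5 = 69.7×10⁻⁶/K.
Δα = |17.0 − 69.7|×10⁻⁶/K = 52.6×10⁻⁶/K.
Mismatch strain = Δα·ΔT = 52.6×10⁻⁶ × 80.5 = 4.24×10⁻³.

4.24×10⁻³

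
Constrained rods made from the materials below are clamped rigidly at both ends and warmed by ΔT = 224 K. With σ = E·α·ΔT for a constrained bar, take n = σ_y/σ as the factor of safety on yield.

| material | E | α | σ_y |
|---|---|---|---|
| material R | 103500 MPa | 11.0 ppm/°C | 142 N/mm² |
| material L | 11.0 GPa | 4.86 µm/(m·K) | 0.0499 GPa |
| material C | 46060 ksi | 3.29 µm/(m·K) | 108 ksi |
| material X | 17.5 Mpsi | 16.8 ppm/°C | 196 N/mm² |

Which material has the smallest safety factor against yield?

material X

Per material, after unit conversion:
  material R: E = 103.5, α = 11.0, σ_y = 142.0 → σ = 255 MPa, n = 0.557
  material L: E = 11.00, α = 4.86, σ_y = 49.90 → σ = 12.0 MPa, n = 4.17
  material C: E = 317.6, α = 3.29, σ_y = 744.6 → σ = 234 MPa, n = 3.18
  material X: E = 120.7, α = 16.8, σ_y = 196.0 → σ = 454 MPa, n = 0.432
Material X has the lowest safety factor, n = 0.432.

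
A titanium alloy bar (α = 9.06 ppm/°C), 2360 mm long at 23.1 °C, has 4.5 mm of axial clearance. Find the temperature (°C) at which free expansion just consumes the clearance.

234 °C

α·L₀·ΔT = 4.5 mm ⇒ ΔT = 4.5 / (9.06×10⁻⁶ × 2360.0) = 210.5 K.
T = 23.1 + 210.5 = 233.6 °C.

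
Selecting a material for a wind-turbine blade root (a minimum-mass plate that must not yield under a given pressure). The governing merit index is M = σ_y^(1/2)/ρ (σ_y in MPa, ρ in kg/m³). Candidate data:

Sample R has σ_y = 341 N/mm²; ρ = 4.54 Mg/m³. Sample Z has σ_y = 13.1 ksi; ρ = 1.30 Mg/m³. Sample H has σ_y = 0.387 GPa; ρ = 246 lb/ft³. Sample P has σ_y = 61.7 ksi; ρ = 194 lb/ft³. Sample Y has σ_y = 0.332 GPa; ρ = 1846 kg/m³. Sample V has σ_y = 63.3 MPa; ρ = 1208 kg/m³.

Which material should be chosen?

sample Y

Convert each candidate to consistent units, then evaluate M:
  sample R: σ_y = 341.0 MPa, ρ = 4540 kg/m³
  sample Z: σ_y = 90.32 MPa, ρ = 1300 kg/m³
  sample H: σ_y = 387.0 MPa, ρ = 3941 kg/m³
  sample P: σ_y = 425.4 MPa, ρ = 3108 kg/m³
  sample Y: σ_y = 332.0 MPa, ρ = 1846 kg/m³
  sample V: σ_y = 63.30 MPa, ρ = 1208 kg/m³
  sample Y: M = 9.87×10⁻³
  sample Z: M = 7.31×10⁻³
  sample P: M = 6.64×10⁻³
  sample V: M = 6.59×10⁻³
  sample H: M = 4.99×10⁻³
  sample R: M = 4.07×10⁻³
The maximum is for sample Y.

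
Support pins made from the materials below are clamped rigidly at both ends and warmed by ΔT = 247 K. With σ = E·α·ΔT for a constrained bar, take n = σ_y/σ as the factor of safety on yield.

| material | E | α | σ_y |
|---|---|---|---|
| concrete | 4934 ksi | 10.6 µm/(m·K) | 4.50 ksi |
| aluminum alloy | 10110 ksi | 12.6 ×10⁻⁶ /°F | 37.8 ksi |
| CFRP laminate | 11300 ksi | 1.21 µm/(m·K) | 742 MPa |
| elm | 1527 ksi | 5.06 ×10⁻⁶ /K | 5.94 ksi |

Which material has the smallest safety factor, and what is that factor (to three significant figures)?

concrete, n = 0.348

With everything in SI (GPa, ×10⁻⁶/K, MPa):
  concrete: E = 34.02, α = 10.6, σ_y = 31.03 → σ = 89.1 MPa, n = 0.348
  aluminum alloy: E = 69.71, α = 22.7, σ_y = 260.6 → σ = 390 MPa, n = 0.667
  CFRP laminate: E = 77.91, α = 1.21, σ_y = 742.0 → σ = 23.3 MPa, n = 31.9
  elm: E = 10.53, α = 5.06, σ_y = 40.95 → σ = 13.2 MPa, n = 3.11
Smallest n: concrete with n = 0.348.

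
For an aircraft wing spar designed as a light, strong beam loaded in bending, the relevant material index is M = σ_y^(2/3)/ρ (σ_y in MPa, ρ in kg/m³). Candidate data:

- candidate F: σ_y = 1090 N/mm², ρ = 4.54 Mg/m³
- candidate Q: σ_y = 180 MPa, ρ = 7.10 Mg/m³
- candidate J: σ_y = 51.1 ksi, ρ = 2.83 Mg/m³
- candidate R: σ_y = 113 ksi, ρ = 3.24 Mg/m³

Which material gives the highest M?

In SI units:
  candidate F: σ_y = 1090 MPa, ρ = 4540 kg/m³
  candidate Q: σ_y = 180.0 MPa, ρ = 7100 kg/m³
  candidate J: σ_y = 352.3 MPa, ρ = 2830 kg/m³
  candidate R: σ_y = 779.1 MPa, ρ = 3240 kg/m³
  candidate R: M = 26.1×10⁻³
  candidate F: M = 23.3×10⁻³
  candidate J: M = 17.6×10⁻³
  candidate Q: M = 4.49×10⁻³
Candidate R has the largest M.

candidate R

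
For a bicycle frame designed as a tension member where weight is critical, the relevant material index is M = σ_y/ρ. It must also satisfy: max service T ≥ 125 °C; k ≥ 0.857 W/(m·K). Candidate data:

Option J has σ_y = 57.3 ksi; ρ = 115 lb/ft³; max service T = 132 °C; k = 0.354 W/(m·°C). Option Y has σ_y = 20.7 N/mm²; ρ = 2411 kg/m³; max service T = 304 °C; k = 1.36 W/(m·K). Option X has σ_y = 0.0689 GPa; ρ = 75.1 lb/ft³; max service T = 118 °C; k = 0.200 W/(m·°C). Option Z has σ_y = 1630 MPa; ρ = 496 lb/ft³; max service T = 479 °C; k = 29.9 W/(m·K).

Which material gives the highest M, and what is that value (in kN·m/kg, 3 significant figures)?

Screen on constraints: max service T ≥ 125 °C; k ≥ 0.857 W/(m·K). Survivors: option Y, option Z.
Normalizing units and computing the index:
  option Y: σ_y = 20.70 MPa, ρ = 2411 kg/m³
  option Z: σ_y = 1630 MPa, ρ = 7945 kg/m³
  option Z: M = 205 kN·m/kg
  option Y: M = 8.59 kN·m/kg
Option Z ranks first.

option Z, M = 205 kN·m/kg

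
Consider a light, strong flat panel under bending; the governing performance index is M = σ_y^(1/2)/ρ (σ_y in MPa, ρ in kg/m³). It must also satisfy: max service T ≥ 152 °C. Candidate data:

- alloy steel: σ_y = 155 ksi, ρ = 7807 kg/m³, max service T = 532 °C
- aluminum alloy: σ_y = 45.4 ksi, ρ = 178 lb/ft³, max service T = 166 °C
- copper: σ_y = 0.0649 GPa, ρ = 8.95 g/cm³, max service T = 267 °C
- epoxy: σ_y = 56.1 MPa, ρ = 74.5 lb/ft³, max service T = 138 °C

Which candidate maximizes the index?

aluminum alloy

Screen on constraints: max service T ≥ 152 °C. Survivors: alloy steel, aluminum alloy, copper.
In SI units:
  alloy steel: σ_y = 1069 MPa, ρ = 7807 kg/m³
  aluminum alloy: σ_y = 313.0 MPa, ρ = 2851 kg/m³
  copper: σ_y = 64.90 MPa, ρ = 8950 kg/m³
  aluminum alloy: M = 6.21×10⁻³
  alloy steel: M = 4.19×10⁻³
  copper: M = 0.900×10⁻³
Highest index: aluminum alloy.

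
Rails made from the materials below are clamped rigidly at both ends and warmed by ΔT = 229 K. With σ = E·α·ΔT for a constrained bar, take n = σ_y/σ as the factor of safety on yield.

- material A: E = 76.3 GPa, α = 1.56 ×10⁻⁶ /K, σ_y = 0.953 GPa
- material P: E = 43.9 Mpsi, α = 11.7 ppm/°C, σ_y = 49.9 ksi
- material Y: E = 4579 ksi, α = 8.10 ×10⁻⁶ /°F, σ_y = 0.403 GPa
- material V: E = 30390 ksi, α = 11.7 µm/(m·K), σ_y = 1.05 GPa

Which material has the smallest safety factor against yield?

material P

In consistent units (E in GPa, α in ×10⁻⁶/K, σ_y in MPa):
  material A: E = 76.30, α = 1.56, σ_y = 953.0 → σ = 27.3 MPa, n = 35.0
  material P: E = 302.7, α = 11.7, σ_y = 344.0 → σ = 811 MPa, n = 0.424
  material Y: E = 31.57, α = 14.6, σ_y = 403.0 → σ = 105 MPa, n = 3.82
  material V: E = 209.5, α = 11.7, σ_y = 1050 → σ = 561 MPa, n = 1.87
Material P has the lowest safety factor, n = 0.424.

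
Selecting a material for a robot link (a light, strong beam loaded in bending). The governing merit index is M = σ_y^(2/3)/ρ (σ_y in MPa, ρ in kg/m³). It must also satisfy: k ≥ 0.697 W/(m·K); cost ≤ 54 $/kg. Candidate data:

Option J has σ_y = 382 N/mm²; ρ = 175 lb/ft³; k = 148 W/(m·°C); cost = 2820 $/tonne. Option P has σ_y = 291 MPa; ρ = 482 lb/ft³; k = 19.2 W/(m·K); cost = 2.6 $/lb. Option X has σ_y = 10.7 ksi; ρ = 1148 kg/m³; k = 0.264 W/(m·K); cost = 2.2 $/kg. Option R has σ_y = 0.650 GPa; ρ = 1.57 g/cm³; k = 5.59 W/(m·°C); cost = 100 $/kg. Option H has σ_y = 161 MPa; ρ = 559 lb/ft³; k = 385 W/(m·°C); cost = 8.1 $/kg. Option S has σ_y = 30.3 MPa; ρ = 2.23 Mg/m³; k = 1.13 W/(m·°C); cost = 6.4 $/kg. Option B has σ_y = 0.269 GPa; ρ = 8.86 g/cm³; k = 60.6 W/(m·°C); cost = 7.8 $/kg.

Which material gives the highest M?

Screen on constraints: k ≥ 0.697 W/(m·K); cost ≤ 54 $/kg. Survivors: option J, option P, option H, option S, option B.
Putting every candidate on a common basis:
  option J: σ_y = 382.0 MPa, ρ = 2803 kg/m³
  option P: σ_y = 291.0 MPa, ρ = 7721 kg/m³
  option H: σ_y = 161.0 MPa, ρ = 8954 kg/m³
  option S: σ_y = 30.30 MPa, ρ = 2230 kg/m³
  option B: σ_y = 269.0 MPa, ρ = 8860 kg/m³
  option J: M = 18.8×10⁻³
  option P: M = 5.69×10⁻³
  option B: M = 4.70×10⁻³
  option S: M = 4.36×10⁻³
  option H: M = 3.31×10⁻³
Option J has the largest M.

option J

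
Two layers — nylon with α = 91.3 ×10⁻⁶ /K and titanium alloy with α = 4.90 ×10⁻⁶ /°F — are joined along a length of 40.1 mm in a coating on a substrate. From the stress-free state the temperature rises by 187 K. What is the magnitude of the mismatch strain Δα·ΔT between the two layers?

0.0154

titanium alloy: α = 4.90×10⁻⁶/°F × 9/5 = 8.82×10⁻⁶/K.
Δα = |91.3 − 8.82|×10⁻⁶/K = 82.5×10⁻⁶/K.
Mismatch strain = Δα·ΔT = 82.5×10⁻⁶ × 187.0 = 0.0154.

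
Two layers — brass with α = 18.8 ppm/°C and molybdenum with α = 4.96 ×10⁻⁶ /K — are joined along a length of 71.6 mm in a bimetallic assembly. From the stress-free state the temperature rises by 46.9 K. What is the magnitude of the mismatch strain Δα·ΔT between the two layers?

6.49×10⁻⁴

Δα = |18.8 − 4.96|×10⁻⁶/K = 13.8×10⁻⁶/K.
Mismatch strain = Δα·ΔT = 13.8×10⁻⁶ × 46.9 = 6.49×10⁻⁴.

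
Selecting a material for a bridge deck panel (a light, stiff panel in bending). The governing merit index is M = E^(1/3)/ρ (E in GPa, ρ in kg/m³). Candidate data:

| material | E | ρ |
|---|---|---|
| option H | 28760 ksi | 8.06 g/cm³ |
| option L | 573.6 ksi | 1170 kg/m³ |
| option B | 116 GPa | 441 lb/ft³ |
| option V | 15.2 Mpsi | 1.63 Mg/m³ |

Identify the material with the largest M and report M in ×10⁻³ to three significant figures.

After converting to SI:
  option H: E = 198.3 GPa, ρ = 8060 kg/m³
  option L: E = 3.955 GPa, ρ = 1170 kg/m³
  option B: E = 116.0 GPa, ρ = 7064 kg/m³
  option V: E = 104.8 GPa, ρ = 1630 kg/m³
  option V: M = 2.89×10⁻³
  option L: M = 1.35×10⁻³
  option H: M = 0.723×10⁻³
  option B: M = 0.690×10⁻³
Highest index: option V.

option V, M = 2.89×10⁻³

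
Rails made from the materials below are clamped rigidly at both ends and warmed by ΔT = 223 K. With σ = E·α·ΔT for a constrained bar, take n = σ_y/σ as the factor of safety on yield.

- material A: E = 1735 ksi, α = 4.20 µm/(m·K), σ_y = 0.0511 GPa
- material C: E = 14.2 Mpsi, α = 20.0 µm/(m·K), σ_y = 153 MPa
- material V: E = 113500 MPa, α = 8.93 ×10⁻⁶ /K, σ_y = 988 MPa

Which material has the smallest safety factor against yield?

Per material, after unit conversion:
  material A: E = 11.96, α = 4.20, σ_y = 51.10 → σ = 11.2 MPa, n = 4.56
  material C: E = 97.91, α = 20.0, σ_y = 153.0 → σ = 437 MPa, n = 0.350
  material V: E = 113.5, α = 8.93, σ_y = 988.0 → σ = 226 MPa, n = 4.37
The minimum is material C at n = 0.350.

material C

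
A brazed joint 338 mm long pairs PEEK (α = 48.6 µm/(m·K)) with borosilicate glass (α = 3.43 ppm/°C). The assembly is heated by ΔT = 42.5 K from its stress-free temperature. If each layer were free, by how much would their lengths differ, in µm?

649 µm

Δα = |48.6 − 3.43|×10⁻⁶/K = 45.2×10⁻⁶/K.
ΔL_mismatch = Δα·L·ΔT = 45.2×10⁻⁶ × 338.0 mm × 42.5 K = 649 µm.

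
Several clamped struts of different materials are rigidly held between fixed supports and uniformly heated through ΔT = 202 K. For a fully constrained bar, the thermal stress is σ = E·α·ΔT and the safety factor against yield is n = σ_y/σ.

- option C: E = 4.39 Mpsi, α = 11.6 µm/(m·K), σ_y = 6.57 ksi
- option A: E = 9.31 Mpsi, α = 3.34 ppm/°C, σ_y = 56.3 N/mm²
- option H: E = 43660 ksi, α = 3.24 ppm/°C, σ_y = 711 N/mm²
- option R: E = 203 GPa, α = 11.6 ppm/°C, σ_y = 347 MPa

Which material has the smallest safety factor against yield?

option C

Converting E to GPa, α to ×10⁻⁶/K, σ_y to MPa, then σ and n for each:
  option C: E = 30.27, α = 11.6, σ_y = 45.30 → σ = 70.9 MPa, n = 0.639
  option A: E = 64.19, α = 3.34, σ_y = 56.30 → σ = 43.3 MPa, n = 1.30
  option H: E = 301.0, α = 3.24, σ_y = 711.0 → σ = 197 MPa, n = 3.61
  option R: E = 203.0, α = 11.6, σ_y = 347.0 → σ = 476 MPa, n = 0.729
Smallest n: option C with n = 0.639.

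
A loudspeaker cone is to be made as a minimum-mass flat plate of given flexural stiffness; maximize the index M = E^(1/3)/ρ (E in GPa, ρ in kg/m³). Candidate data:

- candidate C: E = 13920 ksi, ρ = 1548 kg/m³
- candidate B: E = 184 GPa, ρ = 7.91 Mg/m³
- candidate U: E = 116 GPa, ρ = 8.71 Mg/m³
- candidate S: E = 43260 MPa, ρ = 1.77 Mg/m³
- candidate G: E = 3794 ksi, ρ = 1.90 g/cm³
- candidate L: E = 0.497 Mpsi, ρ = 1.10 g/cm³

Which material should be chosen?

candidate C

After converting to SI:
  candidate C: E = 95.98 GPa, ρ = 1548 kg/m³
  candidate B: E = 184.0 GPa, ρ = 7910 kg/m³
  candidate U: E = 116.0 GPa, ρ = 8710 kg/m³
  candidate S: E = 43.26 GPa, ρ = 1770 kg/m³
  candidate G: E = 26.16 GPa, ρ = 1900 kg/m³
  candidate L: E = 3.427 GPa, ρ = 1100 kg/m³
  candidate C: M = 2.96×10⁻³
  candidate S: M = 1.98×10⁻³
  candidate G: M = 1.56×10⁻³
  candidate L: M = 1.37×10⁻³
  candidate B: M = 0.719×10⁻³
  candidate U: M = 0.560×10⁻³
The maximum is for candidate C.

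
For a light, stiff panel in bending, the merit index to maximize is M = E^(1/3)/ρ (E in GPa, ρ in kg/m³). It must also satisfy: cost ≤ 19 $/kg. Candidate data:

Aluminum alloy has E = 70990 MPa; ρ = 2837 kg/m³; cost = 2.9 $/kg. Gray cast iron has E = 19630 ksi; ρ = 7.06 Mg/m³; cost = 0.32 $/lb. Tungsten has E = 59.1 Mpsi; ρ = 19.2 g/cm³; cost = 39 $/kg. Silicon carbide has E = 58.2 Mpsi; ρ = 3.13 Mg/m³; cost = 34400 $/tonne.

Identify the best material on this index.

aluminum alloy

Screen on constraints: cost ≤ 19 $/kg. Survivors: aluminum alloy, gray cast iron.
After converting to SI:
  aluminum alloy: E = 70.99 GPa, ρ = 2837 kg/m³
  gray cast iron: E = 135.3 GPa, ρ = 7060 kg/m³
  aluminum alloy: M = 1.46×10⁻³
  gray cast iron: M = 0.727×10⁻³
Highest index: aluminum alloy.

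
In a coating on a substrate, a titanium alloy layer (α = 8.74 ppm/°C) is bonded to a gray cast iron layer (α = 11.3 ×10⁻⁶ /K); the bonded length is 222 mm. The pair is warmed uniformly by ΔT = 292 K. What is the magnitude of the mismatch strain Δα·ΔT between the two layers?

7.48×10⁻⁴

Δα = |8.74 − 11.3|×10⁻⁶/K = 2.56×10⁻⁶/K.
Mismatch strain = Δα·ΔT = 2.56×10⁻⁶ × 292.0 = 7.48×10⁻⁴.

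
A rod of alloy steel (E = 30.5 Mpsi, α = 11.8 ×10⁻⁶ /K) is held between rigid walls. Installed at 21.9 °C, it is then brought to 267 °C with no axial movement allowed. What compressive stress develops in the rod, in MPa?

E = 30.5 Mpsi = 210.3 GPa.
ΔT = 245.1 K. Constrained thermal stress σ = E·α·ΔT = 210.3×10³ MPa × 11.8×10⁻⁶ × 245.1 = 608 MPa (compressive).

608 MPa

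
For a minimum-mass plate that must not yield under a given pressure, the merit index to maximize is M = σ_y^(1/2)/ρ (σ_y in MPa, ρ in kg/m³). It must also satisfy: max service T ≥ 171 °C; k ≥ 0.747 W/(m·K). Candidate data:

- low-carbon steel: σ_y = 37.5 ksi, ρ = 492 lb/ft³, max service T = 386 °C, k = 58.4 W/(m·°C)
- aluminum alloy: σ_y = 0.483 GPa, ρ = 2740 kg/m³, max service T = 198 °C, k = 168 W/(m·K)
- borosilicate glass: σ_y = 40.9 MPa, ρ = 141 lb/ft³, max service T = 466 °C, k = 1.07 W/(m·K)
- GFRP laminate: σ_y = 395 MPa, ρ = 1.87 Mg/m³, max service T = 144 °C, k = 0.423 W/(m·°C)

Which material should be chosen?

aluminum alloy

Screen on constraints: max service T ≥ 171 °C; k ≥ 0.747 W/(m·K). Survivors: low-carbon steel, aluminum alloy, borosilicate glass.
Putting every candidate on a common basis:
  low-carbon steel: σ_y = 258.6 MPa, ρ = 7881 kg/m³
  aluminum alloy: σ_y = 483.0 MPa, ρ = 2740 kg/m³
  borosilicate glass: σ_y = 40.90 MPa, ρ = 2259 kg/m³
  aluminum alloy: M = 8.02×10⁻³
  borosilicate glass: M = 2.83×10⁻³
  low-carbon steel: M = 2.04×10⁻³
The maximum is for aluminum alloy.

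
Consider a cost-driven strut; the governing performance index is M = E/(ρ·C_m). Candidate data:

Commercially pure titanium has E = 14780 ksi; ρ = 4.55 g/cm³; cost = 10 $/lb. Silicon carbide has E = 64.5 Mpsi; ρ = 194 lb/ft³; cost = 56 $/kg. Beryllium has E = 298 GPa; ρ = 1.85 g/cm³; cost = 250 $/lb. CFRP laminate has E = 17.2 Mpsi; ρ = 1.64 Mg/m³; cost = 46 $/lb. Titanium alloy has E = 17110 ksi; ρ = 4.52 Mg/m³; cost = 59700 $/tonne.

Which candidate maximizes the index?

silicon carbide

Convert each candidate to consistent units, then evaluate M:
  commercially pure titanium: E = 101.9 GPa, ρ = 4550 kg/m³, cost = 22.05 $/kg
  silicon carbide: E = 444.7 GPa, ρ = 3108 kg/m³, cost = 56.00 $/kg
  beryllium: E = 298.0 GPa, ρ = 1850 kg/m³, cost = 551.1 $/kg
  CFRP laminate: E = 118.6 GPa, ρ = 1640 kg/m³, cost = 101.4 $/kg
  titanium alloy: E = 118.0 GPa, ρ = 4520 kg/m³, cost = 59.70 $/kg
  silicon carbide: M = 2.56 MN·m per $
  commercially pure titanium: M = 1.02 MN·m per $
  CFRP laminate: M = 0.713 MN·m per $
  titanium alloy: M = 0.437 MN·m per $
  beryllium: M = 0.292 MN·m per $
The maximum is for silicon carbide.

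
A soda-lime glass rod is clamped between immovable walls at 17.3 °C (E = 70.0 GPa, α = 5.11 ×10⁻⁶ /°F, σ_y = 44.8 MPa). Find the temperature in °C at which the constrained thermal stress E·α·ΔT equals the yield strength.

86.9 °C

α = 5.11×10⁻⁶/°F × 9/5 = 9.20×10⁻⁶/K.
E·α·ΔT = 44.80 MPa ⇒ ΔT = 44.80 / (70.00×10³ × 9.20×10⁻⁶) = 69.58 K.
T = 17.3 + 69.58 = 86.88 °C.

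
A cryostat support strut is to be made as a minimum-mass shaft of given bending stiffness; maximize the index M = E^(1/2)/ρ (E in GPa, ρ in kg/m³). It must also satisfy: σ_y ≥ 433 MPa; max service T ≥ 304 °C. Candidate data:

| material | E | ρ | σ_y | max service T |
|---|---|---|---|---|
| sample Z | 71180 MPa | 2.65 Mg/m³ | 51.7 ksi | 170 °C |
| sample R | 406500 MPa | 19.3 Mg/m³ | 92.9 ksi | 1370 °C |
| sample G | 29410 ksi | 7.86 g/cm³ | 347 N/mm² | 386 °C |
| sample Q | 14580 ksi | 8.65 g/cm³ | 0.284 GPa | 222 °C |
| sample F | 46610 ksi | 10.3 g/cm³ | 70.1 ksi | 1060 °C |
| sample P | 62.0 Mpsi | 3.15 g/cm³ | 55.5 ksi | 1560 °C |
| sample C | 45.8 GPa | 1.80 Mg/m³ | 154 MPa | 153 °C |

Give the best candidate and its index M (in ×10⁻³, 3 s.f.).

sample F, M = 1.74×10⁻³

Screen on constraints: σ_y ≥ 433 MPa; max service T ≥ 304 °C. Survivors: sample R, sample F.
Normalizing units and computing the index:
  sample R: E = 406.5 GPa, ρ = 19300 kg/m³
  sample F: E = 321.4 GPa, ρ = 10300 kg/m³
  sample F: M = 1.74×10⁻³
  sample R: M = 1.04×10⁻³
Sample F ranks first.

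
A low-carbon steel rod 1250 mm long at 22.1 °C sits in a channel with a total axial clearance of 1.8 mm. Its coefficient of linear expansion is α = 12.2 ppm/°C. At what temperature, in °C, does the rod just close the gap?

140 °C

α·L₀·ΔT = 1.8 mm ⇒ ΔT = 1.8 / (12.2×10⁻⁶ × 1250.0) = 118.0 K.
T = 22.1 + 118.0 = 140.1 °C.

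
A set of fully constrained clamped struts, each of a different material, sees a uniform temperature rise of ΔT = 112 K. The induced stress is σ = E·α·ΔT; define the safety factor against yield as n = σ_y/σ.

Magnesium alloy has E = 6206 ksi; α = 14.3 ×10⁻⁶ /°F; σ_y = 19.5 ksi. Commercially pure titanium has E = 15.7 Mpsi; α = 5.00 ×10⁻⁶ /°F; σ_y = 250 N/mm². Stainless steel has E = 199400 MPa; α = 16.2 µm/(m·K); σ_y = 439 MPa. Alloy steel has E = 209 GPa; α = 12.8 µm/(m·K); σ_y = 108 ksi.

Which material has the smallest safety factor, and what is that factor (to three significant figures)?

With everything in SI (GPa, ×10⁻⁶/K, MPa):
  magnesium alloy: E = 42.79, α = 25.7, σ_y = 134.4 → σ = 123 MPa, n = 1.09
  commercially pure titanium: E = 108.2, α = 9.00, σ_y = 250.0 → σ = 109 MPa, n = 2.29
  stainless steel: E = 199.4, α = 16.2, σ_y = 439.0 → σ = 362 MPa, n = 1.21
  alloy steel: E = 209.0, α = 12.8, σ_y = 744.6 → σ = 300 MPa, n = 2.49
Magnesium alloy has the lowest safety factor, n = 1.09.

magnesium alloy, n = 1.09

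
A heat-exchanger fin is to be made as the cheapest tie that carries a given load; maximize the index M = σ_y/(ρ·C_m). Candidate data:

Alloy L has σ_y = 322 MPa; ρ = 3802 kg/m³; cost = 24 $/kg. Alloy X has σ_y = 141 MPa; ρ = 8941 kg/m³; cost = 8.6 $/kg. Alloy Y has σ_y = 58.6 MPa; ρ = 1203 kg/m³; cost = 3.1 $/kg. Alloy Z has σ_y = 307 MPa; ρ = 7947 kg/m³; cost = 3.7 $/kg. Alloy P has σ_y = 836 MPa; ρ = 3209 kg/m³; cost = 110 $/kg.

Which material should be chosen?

alloy Y

Per-candidate index values:
  alloy Y: M = 15.7 kN·m per $
  alloy Z: M = 10.4 kN·m per $
  alloy L: M = 3.53 kN·m per $
  alloy P: M = 2.37 kN·m per $
  alloy X: M = 1.83 kN·m per $
Alloy Y has the largest M.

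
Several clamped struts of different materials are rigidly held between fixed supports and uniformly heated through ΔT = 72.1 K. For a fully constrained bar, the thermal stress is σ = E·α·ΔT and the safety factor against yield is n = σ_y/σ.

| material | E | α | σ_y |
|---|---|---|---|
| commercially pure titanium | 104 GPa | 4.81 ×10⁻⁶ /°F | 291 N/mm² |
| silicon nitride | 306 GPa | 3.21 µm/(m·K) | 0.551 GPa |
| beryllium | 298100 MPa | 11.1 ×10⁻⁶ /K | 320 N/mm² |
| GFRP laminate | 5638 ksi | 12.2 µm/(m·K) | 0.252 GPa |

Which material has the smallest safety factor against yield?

beryllium

With everything in SI (GPa, ×10⁻⁶/K, MPa):
  commercially pure titanium: E = 104.0, α = 8.66, σ_y = 291.0 → σ = 64.9 MPa, n = 4.48
  silicon nitride: E = 306.0, α = 3.21, σ_y = 551.0 → σ = 70.8 MPa, n = 7.78
  beryllium: E = 298.1, α = 11.1, σ_y = 320.0 → σ = 239 MPa, n = 1.34
  GFRP laminate: E = 38.87, α = 12.2, σ_y = 252.0 → σ = 34.2 MPa, n = 7.37
The minimum is beryllium at n = 1.34.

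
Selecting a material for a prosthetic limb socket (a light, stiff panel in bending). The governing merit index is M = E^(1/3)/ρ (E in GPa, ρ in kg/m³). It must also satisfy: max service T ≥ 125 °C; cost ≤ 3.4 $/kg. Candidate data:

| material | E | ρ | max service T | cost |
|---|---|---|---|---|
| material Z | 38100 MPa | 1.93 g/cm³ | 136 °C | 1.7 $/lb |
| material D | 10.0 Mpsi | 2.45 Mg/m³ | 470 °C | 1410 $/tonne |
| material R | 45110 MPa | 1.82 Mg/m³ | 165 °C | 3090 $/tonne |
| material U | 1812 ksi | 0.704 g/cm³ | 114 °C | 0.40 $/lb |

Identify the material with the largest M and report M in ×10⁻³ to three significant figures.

Screen on constraints: max service T ≥ 125 °C; cost ≤ 3.4 $/kg. Survivors: material D, material R.
Convert each candidate to consistent units, then evaluate M:
  material D: E = 68.95 GPa, ρ = 2450 kg/m³
  material R: E = 45.11 GPa, ρ = 1820 kg/m³
  material R: M = 1.96×10⁻³
  material D: M = 1.67×10⁻³
Highest index: material R.

material R, M = 1.96×10⁻³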